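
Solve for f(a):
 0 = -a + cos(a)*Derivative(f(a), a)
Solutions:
 f(a) = C1 + Integral(a/cos(a), a)


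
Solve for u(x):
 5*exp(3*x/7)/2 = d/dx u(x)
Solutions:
 u(x) = C1 + 35*exp(3*x/7)/6


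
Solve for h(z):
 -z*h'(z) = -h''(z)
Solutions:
 h(z) = C1 + C2*erfi(sqrt(2)*z/2)


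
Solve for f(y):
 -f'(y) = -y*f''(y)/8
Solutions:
 f(y) = C1 + C2*y^9


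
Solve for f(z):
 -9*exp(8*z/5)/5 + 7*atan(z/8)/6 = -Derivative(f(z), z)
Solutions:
 f(z) = C1 - 7*z*atan(z/8)/6 + 9*exp(8*z/5)/8 + 14*log(z^2 + 64)/3


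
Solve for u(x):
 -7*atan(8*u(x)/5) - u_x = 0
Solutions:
 Integral(1/atan(8*_y/5), (_y, u(x))) = C1 - 7*x


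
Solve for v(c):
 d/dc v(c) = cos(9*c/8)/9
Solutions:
 v(c) = C1 + 8*sin(9*c/8)/81


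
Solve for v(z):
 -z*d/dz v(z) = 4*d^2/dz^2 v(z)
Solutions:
 v(z) = C1 + C2*erf(sqrt(2)*z/4)


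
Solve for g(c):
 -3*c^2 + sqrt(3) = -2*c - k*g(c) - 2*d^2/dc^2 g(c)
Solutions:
 g(c) = C1*exp(-sqrt(2)*c*sqrt(-k)/2) + C2*exp(sqrt(2)*c*sqrt(-k)/2) + 3*c^2/k - 2*c/k - sqrt(3)/k - 12/k^2


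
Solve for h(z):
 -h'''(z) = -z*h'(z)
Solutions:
 h(z) = C1 + Integral(C2*airyai(z) + C3*airybi(z), z)


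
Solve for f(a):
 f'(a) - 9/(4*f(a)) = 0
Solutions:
 f(a) = -sqrt(C1 + 18*a)/2
 f(a) = sqrt(C1 + 18*a)/2


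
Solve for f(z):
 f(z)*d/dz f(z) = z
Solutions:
 f(z) = -sqrt(C1 + z^2)
 f(z) = sqrt(C1 + z^2)


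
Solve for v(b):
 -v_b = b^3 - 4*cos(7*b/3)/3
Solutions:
 v(b) = C1 - b^4/4 + 4*sin(7*b/3)/7


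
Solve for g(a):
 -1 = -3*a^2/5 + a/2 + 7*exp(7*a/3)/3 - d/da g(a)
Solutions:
 g(a) = C1 - a^3/5 + a^2/4 + a + exp(7*a/3)


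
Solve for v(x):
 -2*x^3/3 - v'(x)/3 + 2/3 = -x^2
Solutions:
 v(x) = C1 - x^4/2 + x^3 + 2*x


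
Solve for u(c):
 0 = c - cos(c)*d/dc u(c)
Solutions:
 u(c) = C1 + Integral(c/cos(c), c)


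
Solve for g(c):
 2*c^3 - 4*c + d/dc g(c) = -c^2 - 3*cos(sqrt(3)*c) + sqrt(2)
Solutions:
 g(c) = C1 - c^4/2 - c^3/3 + 2*c^2 + sqrt(2)*c - sqrt(3)*sin(sqrt(3)*c)


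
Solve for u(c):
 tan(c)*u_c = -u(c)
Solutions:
 u(c) = C1/sin(c)


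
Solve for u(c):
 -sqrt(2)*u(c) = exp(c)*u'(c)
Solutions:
 u(c) = C1*exp(sqrt(2)*exp(-c))


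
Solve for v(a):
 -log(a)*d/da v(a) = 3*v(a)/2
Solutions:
 v(a) = C1*exp(-3*li(a)/2)


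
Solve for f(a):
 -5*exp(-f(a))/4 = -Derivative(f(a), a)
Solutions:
 f(a) = log(C1 + 5*a/4)


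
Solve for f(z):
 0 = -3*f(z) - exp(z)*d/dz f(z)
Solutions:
 f(z) = C1*exp(3*exp(-z))


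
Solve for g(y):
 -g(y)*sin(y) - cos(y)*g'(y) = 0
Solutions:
 g(y) = C1*cos(y)


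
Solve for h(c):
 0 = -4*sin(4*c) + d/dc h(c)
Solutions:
 h(c) = C1 - cos(4*c)


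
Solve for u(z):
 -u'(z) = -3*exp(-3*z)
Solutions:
 u(z) = C1 - exp(-3*z)


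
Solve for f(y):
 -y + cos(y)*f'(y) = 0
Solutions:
 f(y) = C1 + Integral(y/cos(y), y)


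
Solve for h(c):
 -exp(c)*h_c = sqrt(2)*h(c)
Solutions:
 h(c) = C1*exp(sqrt(2)*exp(-c))


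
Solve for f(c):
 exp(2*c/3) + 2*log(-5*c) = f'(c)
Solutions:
 f(c) = C1 + 2*c*log(-c) + 2*c*(-1 + log(5)) + 3*exp(2*c/3)/2


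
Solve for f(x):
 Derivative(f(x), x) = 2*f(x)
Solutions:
 f(x) = C1*exp(2*x)


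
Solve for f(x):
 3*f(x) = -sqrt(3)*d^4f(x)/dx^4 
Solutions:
 f(x) = (C1*sin(sqrt(2)*3^(1/8)*x/2) + C2*cos(sqrt(2)*3^(1/8)*x/2))*exp(-sqrt(2)*3^(1/8)*x/2) + (C3*sin(sqrt(2)*3^(1/8)*x/2) + C4*cos(sqrt(2)*3^(1/8)*x/2))*exp(sqrt(2)*3^(1/8)*x/2)


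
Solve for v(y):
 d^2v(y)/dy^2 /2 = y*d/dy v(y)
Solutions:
 v(y) = C1 + C2*erfi(y)


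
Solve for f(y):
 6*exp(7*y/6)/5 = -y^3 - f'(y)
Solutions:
 f(y) = C1 - y^4/4 - 36*exp(7*y/6)/35


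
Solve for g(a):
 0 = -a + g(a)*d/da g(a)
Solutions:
 g(a) = -sqrt(C1 + a^2)
 g(a) = sqrt(C1 + a^2)


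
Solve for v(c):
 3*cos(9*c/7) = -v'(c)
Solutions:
 v(c) = C1 - 7*sin(9*c/7)/3


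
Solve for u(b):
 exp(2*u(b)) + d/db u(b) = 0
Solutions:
 u(b) = log(-sqrt(-1/(C1 - b))) - log(2)/2
 u(b) = log(-1/(C1 - b))/2 - log(2)/2


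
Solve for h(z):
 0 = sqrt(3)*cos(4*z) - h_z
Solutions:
 h(z) = C1 + sqrt(3)*sin(4*z)/4


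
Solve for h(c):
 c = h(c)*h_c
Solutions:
 h(c) = -sqrt(C1 + c^2)
 h(c) = sqrt(C1 + c^2)


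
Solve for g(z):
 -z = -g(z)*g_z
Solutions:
 g(z) = -sqrt(C1 + z^2)
 g(z) = sqrt(C1 + z^2)


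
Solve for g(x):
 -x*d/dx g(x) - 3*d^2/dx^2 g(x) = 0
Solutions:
 g(x) = C1 + C2*erf(sqrt(6)*x/6)


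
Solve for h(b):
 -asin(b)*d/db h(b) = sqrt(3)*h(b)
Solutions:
 h(b) = C1*exp(-sqrt(3)*Integral(1/asin(b), b))


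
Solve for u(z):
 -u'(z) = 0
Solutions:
 u(z) = C1


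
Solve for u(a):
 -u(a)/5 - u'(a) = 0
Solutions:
 u(a) = C1*exp(-a/5)


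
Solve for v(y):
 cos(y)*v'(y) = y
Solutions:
 v(y) = C1 + Integral(y/cos(y), y)


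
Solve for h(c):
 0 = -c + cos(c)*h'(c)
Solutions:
 h(c) = C1 + Integral(c/cos(c), c)


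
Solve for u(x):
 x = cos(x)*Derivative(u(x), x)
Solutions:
 u(x) = C1 + Integral(x/cos(x), x)


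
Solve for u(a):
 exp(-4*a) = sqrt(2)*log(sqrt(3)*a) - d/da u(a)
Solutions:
 u(a) = C1 + sqrt(2)*a*log(a) + sqrt(2)*a*(-1 + log(3)/2) + exp(-4*a)/4


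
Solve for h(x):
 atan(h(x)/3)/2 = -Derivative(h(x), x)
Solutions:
 Integral(1/atan(_y/3), (_y, h(x))) = C1 - x/2


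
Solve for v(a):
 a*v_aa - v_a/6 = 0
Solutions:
 v(a) = C1 + C2*a^(7/6)


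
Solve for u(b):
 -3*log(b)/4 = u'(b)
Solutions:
 u(b) = C1 - 3*b*log(b)/4 + 3*b/4


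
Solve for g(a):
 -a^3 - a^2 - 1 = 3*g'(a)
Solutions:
 g(a) = C1 - a^4/12 - a^3/9 - a/3


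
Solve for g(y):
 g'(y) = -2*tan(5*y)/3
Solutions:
 g(y) = C1 + 2*log(cos(5*y))/15


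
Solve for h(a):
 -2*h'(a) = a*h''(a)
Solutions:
 h(a) = C1 + C2/a


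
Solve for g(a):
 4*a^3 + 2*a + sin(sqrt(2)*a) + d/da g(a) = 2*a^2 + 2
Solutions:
 g(a) = C1 - a^4 + 2*a^3/3 - a^2 + 2*a + sqrt(2)*cos(sqrt(2)*a)/2


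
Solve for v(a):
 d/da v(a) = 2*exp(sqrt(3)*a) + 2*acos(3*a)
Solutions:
 v(a) = C1 + 2*a*acos(3*a) - 2*sqrt(1 - 9*a^2)/3 + 2*sqrt(3)*exp(sqrt(3)*a)/3


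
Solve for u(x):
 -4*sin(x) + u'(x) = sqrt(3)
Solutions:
 u(x) = C1 + sqrt(3)*x - 4*cos(x)


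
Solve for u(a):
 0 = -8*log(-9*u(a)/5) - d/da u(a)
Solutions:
 Integral(1/(log(-_y) - log(5) + 2*log(3)), (_y, u(a)))/8 = C1 - a


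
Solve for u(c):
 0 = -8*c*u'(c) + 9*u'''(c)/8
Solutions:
 u(c) = C1 + Integral(C2*airyai(4*3^(1/3)*c/3) + C3*airybi(4*3^(1/3)*c/3), c)


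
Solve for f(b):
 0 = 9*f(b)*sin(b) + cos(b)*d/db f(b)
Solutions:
 f(b) = C1*cos(b)^9


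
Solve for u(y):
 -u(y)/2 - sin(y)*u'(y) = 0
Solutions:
 u(y) = C1*(cos(y) + 1)^(1/4)/(cos(y) - 1)^(1/4)


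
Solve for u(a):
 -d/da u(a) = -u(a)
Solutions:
 u(a) = C1*exp(a)


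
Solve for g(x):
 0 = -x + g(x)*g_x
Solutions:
 g(x) = -sqrt(C1 + x^2)
 g(x) = sqrt(C1 + x^2)


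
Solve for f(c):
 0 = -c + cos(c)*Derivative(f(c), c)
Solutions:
 f(c) = C1 + Integral(c/cos(c), c)


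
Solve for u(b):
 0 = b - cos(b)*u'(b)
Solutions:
 u(b) = C1 + Integral(b/cos(b), b)


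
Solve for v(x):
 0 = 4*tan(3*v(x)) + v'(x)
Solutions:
 v(x) = -asin(C1*exp(-12*x))/3 + pi/3
 v(x) = asin(C1*exp(-12*x))/3


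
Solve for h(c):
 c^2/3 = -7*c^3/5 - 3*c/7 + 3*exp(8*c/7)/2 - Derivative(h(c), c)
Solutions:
 h(c) = C1 - 7*c^4/20 - c^3/9 - 3*c^2/14 + 21*exp(8*c/7)/16


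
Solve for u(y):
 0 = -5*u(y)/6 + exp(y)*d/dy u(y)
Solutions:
 u(y) = C1*exp(-5*exp(-y)/6)


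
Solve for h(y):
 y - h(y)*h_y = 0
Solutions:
 h(y) = -sqrt(C1 + y^2)
 h(y) = sqrt(C1 + y^2)


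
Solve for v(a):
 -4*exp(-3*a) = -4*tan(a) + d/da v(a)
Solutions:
 v(a) = C1 + 2*log(tan(a)^2 + 1) + 4*exp(-3*a)/3


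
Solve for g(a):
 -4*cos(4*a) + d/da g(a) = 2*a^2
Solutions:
 g(a) = C1 + 2*a^3/3 + sin(4*a)


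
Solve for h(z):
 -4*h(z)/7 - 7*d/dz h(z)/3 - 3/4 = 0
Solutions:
 h(z) = C1*exp(-12*z/49) - 21/16


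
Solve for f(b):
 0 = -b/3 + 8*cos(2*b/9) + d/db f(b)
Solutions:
 f(b) = C1 + b^2/6 - 36*sin(2*b/9)


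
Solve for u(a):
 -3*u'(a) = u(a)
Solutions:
 u(a) = C1*exp(-a/3)


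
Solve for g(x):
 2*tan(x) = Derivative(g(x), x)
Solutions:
 g(x) = C1 - 2*log(cos(x))


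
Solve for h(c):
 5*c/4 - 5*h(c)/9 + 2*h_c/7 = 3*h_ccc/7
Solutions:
 h(c) = C1*exp(2^(1/3)*c*(4/(sqrt(1193) + 35)^(1/3) + 2^(1/3)*(sqrt(1193) + 35)^(1/3))/12)*sin(2^(1/3)*sqrt(3)*c*(-2^(1/3)*(sqrt(1193) + 35)^(1/3) + 4/(sqrt(1193) + 35)^(1/3))/12) + C2*exp(2^(1/3)*c*(4/(sqrt(1193) + 35)^(1/3) + 2^(1/3)*(sqrt(1193) + 35)^(1/3))/12)*cos(2^(1/3)*sqrt(3)*c*(-2^(1/3)*(sqrt(1193) + 35)^(1/3) + 4/(sqrt(1193) + 35)^(1/3))/12) + C3*exp(-2^(1/3)*c*(4/(sqrt(1193) + 35)^(1/3) + 2^(1/3)*(sqrt(1193) + 35)^(1/3))/6) + 9*c/4 + 81/70


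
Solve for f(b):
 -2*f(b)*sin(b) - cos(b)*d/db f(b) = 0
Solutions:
 f(b) = C1*cos(b)^2


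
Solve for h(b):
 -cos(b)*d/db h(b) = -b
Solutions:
 h(b) = C1 + Integral(b/cos(b), b)


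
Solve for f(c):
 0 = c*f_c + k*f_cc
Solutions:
 f(c) = C1 + C2*sqrt(k)*erf(sqrt(2)*c*sqrt(1/k)/2)


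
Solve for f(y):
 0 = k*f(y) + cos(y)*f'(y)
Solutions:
 f(y) = C1*exp(k*(log(sin(y) - 1) - log(sin(y) + 1))/2)


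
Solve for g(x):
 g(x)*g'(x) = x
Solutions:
 g(x) = -sqrt(C1 + x^2)
 g(x) = sqrt(C1 + x^2)


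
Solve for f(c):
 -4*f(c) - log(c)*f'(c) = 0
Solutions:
 f(c) = C1*exp(-4*li(c))


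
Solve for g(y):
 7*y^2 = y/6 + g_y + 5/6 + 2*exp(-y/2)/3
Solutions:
 g(y) = C1 + 7*y^3/3 - y^2/12 - 5*y/6 + 4*exp(-y/2)/3


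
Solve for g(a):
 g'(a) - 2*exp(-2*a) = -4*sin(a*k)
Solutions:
 g(a) = C1 - exp(-2*a) + 4*cos(a*k)/k


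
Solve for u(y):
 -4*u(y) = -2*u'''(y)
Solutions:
 u(y) = C3*exp(2^(1/3)*y) + (C1*sin(2^(1/3)*sqrt(3)*y/2) + C2*cos(2^(1/3)*sqrt(3)*y/2))*exp(-2^(1/3)*y/2)


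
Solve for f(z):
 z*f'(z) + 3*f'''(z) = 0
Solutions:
 f(z) = C1 + Integral(C2*airyai(-3^(2/3)*z/3) + C3*airybi(-3^(2/3)*z/3), z)


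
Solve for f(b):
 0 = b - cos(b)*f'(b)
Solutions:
 f(b) = C1 + Integral(b/cos(b), b)


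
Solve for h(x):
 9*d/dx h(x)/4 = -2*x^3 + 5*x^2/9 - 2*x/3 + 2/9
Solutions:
 h(x) = C1 - 2*x^4/9 + 20*x^3/243 - 4*x^2/27 + 8*x/81


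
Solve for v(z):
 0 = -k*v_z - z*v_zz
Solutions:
 v(z) = C1 + z^(1 - re(k))*(C2*sin(log(z)*Abs(im(k))) + C3*cos(log(z)*im(k)))


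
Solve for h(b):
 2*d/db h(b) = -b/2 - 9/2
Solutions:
 h(b) = C1 - b^2/8 - 9*b/4


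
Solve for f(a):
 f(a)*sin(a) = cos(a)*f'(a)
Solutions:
 f(a) = C1/cos(a)


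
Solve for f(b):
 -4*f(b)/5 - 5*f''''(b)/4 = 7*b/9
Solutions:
 f(b) = -35*b/36 + (C1*sin(sqrt(10)*b/5) + C2*cos(sqrt(10)*b/5))*exp(-sqrt(10)*b/5) + (C3*sin(sqrt(10)*b/5) + C4*cos(sqrt(10)*b/5))*exp(sqrt(10)*b/5)


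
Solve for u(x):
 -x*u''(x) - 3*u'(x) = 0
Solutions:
 u(x) = C1 + C2/x^2


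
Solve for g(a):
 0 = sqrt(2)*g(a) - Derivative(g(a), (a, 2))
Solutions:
 g(a) = C1*exp(-2^(1/4)*a) + C2*exp(2^(1/4)*a)


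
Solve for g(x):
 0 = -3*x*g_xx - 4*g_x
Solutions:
 g(x) = C1 + C2/x^(1/3)


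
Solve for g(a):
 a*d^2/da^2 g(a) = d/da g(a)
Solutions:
 g(a) = C1 + C2*a^2


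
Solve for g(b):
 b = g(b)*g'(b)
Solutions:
 g(b) = -sqrt(C1 + b^2)
 g(b) = sqrt(C1 + b^2)


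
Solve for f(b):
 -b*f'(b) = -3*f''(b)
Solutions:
 f(b) = C1 + C2*erfi(sqrt(6)*b/6)


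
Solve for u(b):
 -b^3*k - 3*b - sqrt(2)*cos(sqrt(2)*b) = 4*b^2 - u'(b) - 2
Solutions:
 u(b) = C1 + b^4*k/4 + 4*b^3/3 + 3*b^2/2 - 2*b + sin(sqrt(2)*b)


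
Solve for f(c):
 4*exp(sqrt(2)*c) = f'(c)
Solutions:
 f(c) = C1 + 2*sqrt(2)*exp(sqrt(2)*c)


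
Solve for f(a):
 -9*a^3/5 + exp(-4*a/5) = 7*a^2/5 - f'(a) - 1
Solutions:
 f(a) = C1 + 9*a^4/20 + 7*a^3/15 - a + 5*exp(-4*a/5)/4


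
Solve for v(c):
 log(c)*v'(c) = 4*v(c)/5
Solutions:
 v(c) = C1*exp(4*li(c)/5)


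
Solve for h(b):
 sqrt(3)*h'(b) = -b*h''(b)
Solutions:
 h(b) = C1 + C2*b^(1 - sqrt(3))


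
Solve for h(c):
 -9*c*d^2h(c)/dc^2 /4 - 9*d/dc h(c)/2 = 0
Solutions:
 h(c) = C1 + C2/c


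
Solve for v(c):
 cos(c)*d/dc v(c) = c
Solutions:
 v(c) = C1 + Integral(c/cos(c), c)


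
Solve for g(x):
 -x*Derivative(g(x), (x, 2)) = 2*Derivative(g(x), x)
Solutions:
 g(x) = C1 + C2/x


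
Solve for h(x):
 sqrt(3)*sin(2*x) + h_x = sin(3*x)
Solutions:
 h(x) = C1 + sqrt(3)*cos(2*x)/2 - cos(3*x)/3


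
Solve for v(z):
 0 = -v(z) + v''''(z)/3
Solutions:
 v(z) = C1*exp(-3^(1/4)*z) + C2*exp(3^(1/4)*z) + C3*sin(3^(1/4)*z) + C4*cos(3^(1/4)*z)


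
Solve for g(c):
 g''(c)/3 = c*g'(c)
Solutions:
 g(c) = C1 + C2*erfi(sqrt(6)*c/2)


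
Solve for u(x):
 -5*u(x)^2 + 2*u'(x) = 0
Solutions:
 u(x) = -2/(C1 + 5*x)


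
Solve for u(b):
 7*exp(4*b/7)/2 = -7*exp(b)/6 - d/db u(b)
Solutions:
 u(b) = C1 - 49*exp(4*b/7)/8 - 7*exp(b)/6


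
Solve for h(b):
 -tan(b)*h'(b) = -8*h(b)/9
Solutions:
 h(b) = C1*sin(b)^(8/9)


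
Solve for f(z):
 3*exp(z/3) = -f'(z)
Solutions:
 f(z) = C1 - 9*exp(z/3)


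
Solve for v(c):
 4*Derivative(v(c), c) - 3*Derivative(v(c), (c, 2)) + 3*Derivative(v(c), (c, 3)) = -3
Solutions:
 v(c) = C1 - 3*c/4 + (C2*sin(sqrt(39)*c/6) + C3*cos(sqrt(39)*c/6))*exp(c/2)


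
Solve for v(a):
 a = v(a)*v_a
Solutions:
 v(a) = -sqrt(C1 + a^2)
 v(a) = sqrt(C1 + a^2)


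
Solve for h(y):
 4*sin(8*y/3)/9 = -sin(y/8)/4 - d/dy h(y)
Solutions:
 h(y) = C1 + 2*cos(y/8) + cos(8*y/3)/6


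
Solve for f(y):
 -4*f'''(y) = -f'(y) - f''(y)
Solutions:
 f(y) = C1 + C2*exp(y*(1 - sqrt(17))/8) + C3*exp(y*(1 + sqrt(17))/8)


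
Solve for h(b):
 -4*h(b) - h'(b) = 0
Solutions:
 h(b) = C1*exp(-4*b)


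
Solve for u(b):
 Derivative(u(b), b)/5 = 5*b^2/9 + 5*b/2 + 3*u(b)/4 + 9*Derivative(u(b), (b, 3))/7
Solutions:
 u(b) = C1*exp(105^(1/3)*b*(4*105^(1/3)/(sqrt(4093905) + 2025)^(1/3) + (sqrt(4093905) + 2025)^(1/3))/180)*sin(3^(1/6)*35^(1/3)*b*(-3^(2/3)*(sqrt(4093905) + 2025)^(1/3) + 12*35^(1/3)/(sqrt(4093905) + 2025)^(1/3))/180) + C2*exp(105^(1/3)*b*(4*105^(1/3)/(sqrt(4093905) + 2025)^(1/3) + (sqrt(4093905) + 2025)^(1/3))/180)*cos(3^(1/6)*35^(1/3)*b*(-3^(2/3)*(sqrt(4093905) + 2025)^(1/3) + 12*35^(1/3)/(sqrt(4093905) + 2025)^(1/3))/180) + C3*exp(-105^(1/3)*b*(4*105^(1/3)/(sqrt(4093905) + 2025)^(1/3) + (sqrt(4093905) + 2025)^(1/3))/90) - 20*b^2/27 - 302*b/81 - 1208/1215


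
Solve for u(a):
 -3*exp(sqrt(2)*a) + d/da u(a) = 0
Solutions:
 u(a) = C1 + 3*sqrt(2)*exp(sqrt(2)*a)/2


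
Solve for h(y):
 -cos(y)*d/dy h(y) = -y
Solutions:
 h(y) = C1 + Integral(y/cos(y), y)


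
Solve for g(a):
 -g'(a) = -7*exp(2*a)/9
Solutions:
 g(a) = C1 + 7*exp(2*a)/18


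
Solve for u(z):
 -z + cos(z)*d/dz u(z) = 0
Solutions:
 u(z) = C1 + Integral(z/cos(z), z)


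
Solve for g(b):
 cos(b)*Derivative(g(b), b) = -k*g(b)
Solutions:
 g(b) = C1*exp(k*(log(sin(b) - 1) - log(sin(b) + 1))/2)


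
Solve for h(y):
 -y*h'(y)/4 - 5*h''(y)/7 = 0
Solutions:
 h(y) = C1 + C2*erf(sqrt(70)*y/20)


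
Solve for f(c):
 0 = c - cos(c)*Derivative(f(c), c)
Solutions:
 f(c) = C1 + Integral(c/cos(c), c)


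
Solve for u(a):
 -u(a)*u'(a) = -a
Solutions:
 u(a) = -sqrt(C1 + a^2)
 u(a) = sqrt(C1 + a^2)


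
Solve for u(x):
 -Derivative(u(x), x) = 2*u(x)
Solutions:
 u(x) = C1*exp(-2*x)


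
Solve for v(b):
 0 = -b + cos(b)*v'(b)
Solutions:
 v(b) = C1 + Integral(b/cos(b), b)


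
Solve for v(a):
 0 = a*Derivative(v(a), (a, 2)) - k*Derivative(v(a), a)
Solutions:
 v(a) = C1 + a^(re(k) + 1)*(C2*sin(log(a)*Abs(im(k))) + C3*cos(log(a)*im(k)))


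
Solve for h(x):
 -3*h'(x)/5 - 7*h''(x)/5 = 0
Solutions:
 h(x) = C1 + C2*exp(-3*x/7)


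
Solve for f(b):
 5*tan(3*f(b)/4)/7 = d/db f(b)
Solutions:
 f(b) = -4*asin(C1*exp(15*b/28))/3 + 4*pi/3
 f(b) = 4*asin(C1*exp(15*b/28))/3


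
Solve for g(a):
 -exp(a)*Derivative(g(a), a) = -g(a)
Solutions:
 g(a) = C1*exp(-exp(-a))


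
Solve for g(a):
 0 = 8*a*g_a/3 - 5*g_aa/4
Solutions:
 g(a) = C1 + C2*erfi(4*sqrt(15)*a/15)


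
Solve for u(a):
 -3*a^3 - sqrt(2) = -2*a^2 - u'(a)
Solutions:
 u(a) = C1 + 3*a^4/4 - 2*a^3/3 + sqrt(2)*a


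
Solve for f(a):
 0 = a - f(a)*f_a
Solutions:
 f(a) = -sqrt(C1 + a^2)
 f(a) = sqrt(C1 + a^2)


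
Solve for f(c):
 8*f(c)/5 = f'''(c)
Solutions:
 f(c) = C3*exp(2*5^(2/3)*c/5) + (C1*sin(sqrt(3)*5^(2/3)*c/5) + C2*cos(sqrt(3)*5^(2/3)*c/5))*exp(-5^(2/3)*c/5)


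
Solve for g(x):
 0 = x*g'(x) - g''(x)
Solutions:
 g(x) = C1 + C2*erfi(sqrt(2)*x/2)


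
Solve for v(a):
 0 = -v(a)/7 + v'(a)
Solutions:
 v(a) = C1*exp(a/7)


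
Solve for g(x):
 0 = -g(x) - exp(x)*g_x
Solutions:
 g(x) = C1*exp(exp(-x))


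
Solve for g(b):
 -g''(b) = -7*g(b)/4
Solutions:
 g(b) = C1*exp(-sqrt(7)*b/2) + C2*exp(sqrt(7)*b/2)


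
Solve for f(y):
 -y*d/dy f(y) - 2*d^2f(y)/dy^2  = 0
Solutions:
 f(y) = C1 + C2*erf(y/2)


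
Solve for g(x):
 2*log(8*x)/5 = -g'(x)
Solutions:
 g(x) = C1 - 2*x*log(x)/5 - 6*x*log(2)/5 + 2*x/5


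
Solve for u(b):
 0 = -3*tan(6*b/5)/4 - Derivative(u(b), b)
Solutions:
 u(b) = C1 + 5*log(cos(6*b/5))/8


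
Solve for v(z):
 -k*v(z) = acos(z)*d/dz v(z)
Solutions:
 v(z) = C1*exp(-k*Integral(1/acos(z), z))


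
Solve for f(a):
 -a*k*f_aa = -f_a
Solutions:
 f(a) = C1 + a^(((re(k) + 1)*re(k) + im(k)^2)/(re(k)^2 + im(k)^2))*(C2*sin(log(a)*Abs(im(k))/(re(k)^2 + im(k)^2)) + C3*cos(log(a)*im(k)/(re(k)^2 + im(k)^2)))


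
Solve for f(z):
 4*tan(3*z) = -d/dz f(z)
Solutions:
 f(z) = C1 + 4*log(cos(3*z))/3


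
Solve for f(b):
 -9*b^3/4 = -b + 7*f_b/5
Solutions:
 f(b) = C1 - 45*b^4/112 + 5*b^2/14


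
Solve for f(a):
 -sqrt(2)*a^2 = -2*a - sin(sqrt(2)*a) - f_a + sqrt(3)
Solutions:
 f(a) = C1 + sqrt(2)*a^3/3 - a^2 + sqrt(3)*a + sqrt(2)*cos(sqrt(2)*a)/2


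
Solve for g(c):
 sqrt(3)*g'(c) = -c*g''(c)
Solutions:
 g(c) = C1 + C2*c^(1 - sqrt(3))


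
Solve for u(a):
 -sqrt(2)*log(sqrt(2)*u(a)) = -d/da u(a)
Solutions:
 -sqrt(2)*Integral(1/(2*log(_y) + log(2)), (_y, u(a))) = C1 - a


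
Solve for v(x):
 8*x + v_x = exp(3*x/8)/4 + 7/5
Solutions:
 v(x) = C1 - 4*x^2 + 7*x/5 + 2*exp(3*x/8)/3


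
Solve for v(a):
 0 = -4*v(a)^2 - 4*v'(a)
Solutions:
 v(a) = 1/(C1 + a)


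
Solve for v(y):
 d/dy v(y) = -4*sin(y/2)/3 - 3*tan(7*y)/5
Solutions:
 v(y) = C1 + 3*log(cos(7*y))/35 + 8*cos(y/2)/3


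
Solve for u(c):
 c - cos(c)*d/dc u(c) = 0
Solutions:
 u(c) = C1 + Integral(c/cos(c), c)


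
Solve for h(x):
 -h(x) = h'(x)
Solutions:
 h(x) = C1*exp(-x)


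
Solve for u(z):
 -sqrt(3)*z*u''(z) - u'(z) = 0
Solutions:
 u(z) = C1 + C2*z^(1 - sqrt(3)/3)


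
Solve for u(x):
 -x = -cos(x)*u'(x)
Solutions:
 u(x) = C1 + Integral(x/cos(x), x)


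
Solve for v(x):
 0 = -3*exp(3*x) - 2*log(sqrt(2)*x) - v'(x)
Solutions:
 v(x) = C1 - 2*x*log(x) + x*(2 - log(2)) - exp(3*x)


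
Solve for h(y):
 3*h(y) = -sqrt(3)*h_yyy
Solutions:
 h(y) = C3*exp(-3^(1/6)*y) + (C1*sin(3^(2/3)*y/2) + C2*cos(3^(2/3)*y/2))*exp(3^(1/6)*y/2)


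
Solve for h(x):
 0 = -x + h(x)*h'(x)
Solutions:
 h(x) = -sqrt(C1 + x^2)
 h(x) = sqrt(C1 + x^2)


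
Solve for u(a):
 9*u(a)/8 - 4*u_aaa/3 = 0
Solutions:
 u(a) = C3*exp(3*2^(1/3)*a/4) + (C1*sin(3*2^(1/3)*sqrt(3)*a/8) + C2*cos(3*2^(1/3)*sqrt(3)*a/8))*exp(-3*2^(1/3)*a/8)


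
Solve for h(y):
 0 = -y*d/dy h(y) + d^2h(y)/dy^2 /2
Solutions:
 h(y) = C1 + C2*erfi(y)


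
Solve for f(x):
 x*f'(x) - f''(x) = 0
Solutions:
 f(x) = C1 + C2*erfi(sqrt(2)*x/2)


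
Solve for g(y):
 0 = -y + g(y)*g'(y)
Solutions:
 g(y) = -sqrt(C1 + y^2)
 g(y) = sqrt(C1 + y^2)


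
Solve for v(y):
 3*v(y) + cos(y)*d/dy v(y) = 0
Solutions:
 v(y) = C1*(sin(y) - 1)^(3/2)/(sin(y) + 1)^(3/2)


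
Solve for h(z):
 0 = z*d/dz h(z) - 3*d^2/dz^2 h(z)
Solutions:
 h(z) = C1 + C2*erfi(sqrt(6)*z/6)


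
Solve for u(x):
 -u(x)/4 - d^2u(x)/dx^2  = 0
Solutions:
 u(x) = C1*sin(x/2) + C2*cos(x/2)


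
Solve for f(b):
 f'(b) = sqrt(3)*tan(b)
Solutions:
 f(b) = C1 - sqrt(3)*log(cos(b))


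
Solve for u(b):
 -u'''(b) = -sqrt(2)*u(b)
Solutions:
 u(b) = C3*exp(2^(1/6)*b) + (C1*sin(2^(1/6)*sqrt(3)*b/2) + C2*cos(2^(1/6)*sqrt(3)*b/2))*exp(-2^(1/6)*b/2)


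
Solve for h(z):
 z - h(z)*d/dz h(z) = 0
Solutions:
 h(z) = -sqrt(C1 + z^2)
 h(z) = sqrt(C1 + z^2)


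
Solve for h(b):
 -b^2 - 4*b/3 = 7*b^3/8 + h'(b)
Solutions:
 h(b) = C1 - 7*b^4/32 - b^3/3 - 2*b^2/3


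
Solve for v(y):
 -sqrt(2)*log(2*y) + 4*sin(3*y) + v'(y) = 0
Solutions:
 v(y) = C1 + sqrt(2)*y*(log(y) - 1) + sqrt(2)*y*log(2) + 4*cos(3*y)/3


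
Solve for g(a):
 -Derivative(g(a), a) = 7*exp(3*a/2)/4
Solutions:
 g(a) = C1 - 7*exp(3*a/2)/6


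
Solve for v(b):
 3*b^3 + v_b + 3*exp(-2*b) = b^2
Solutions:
 v(b) = C1 - 3*b^4/4 + b^3/3 + 3*exp(-2*b)/2


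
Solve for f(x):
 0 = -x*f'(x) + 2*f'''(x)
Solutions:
 f(x) = C1 + Integral(C2*airyai(2^(2/3)*x/2) + C3*airybi(2^(2/3)*x/2), x)


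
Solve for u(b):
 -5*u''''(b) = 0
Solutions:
 u(b) = C1 + C2*b + C3*b^2 + C4*b^3


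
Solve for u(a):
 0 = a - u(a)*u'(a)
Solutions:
 u(a) = -sqrt(C1 + a^2)
 u(a) = sqrt(C1 + a^2)


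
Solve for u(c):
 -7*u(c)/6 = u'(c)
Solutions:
 u(c) = C1*exp(-7*c/6)


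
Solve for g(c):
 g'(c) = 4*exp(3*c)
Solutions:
 g(c) = C1 + 4*exp(3*c)/3


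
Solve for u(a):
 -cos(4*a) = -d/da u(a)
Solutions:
 u(a) = C1 + sin(4*a)/4


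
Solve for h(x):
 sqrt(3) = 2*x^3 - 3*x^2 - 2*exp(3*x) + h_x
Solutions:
 h(x) = C1 - x^4/2 + x^3 + sqrt(3)*x + 2*exp(3*x)/3


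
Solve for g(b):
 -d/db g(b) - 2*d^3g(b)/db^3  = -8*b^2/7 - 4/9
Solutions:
 g(b) = C1 + C2*sin(sqrt(2)*b/2) + C3*cos(sqrt(2)*b/2) + 8*b^3/21 - 260*b/63


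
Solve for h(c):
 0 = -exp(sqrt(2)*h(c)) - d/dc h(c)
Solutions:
 h(c) = sqrt(2)*(2*log(1/(C1 + c)) - log(2))/4


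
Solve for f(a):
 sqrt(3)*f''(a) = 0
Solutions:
 f(a) = C1 + C2*a


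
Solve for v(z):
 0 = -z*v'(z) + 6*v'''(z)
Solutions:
 v(z) = C1 + Integral(C2*airyai(6^(2/3)*z/6) + C3*airybi(6^(2/3)*z/6), z)


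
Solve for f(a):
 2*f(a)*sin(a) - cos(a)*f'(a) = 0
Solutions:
 f(a) = C1/cos(a)^2


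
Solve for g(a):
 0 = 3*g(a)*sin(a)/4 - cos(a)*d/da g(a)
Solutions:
 g(a) = C1/cos(a)^(3/4)


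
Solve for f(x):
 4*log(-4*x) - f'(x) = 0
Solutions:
 f(x) = C1 + 4*x*log(-x) + 4*x*(-1 + 2*log(2))


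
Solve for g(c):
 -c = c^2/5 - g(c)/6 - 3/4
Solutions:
 g(c) = 6*c^2/5 + 6*c - 9/2


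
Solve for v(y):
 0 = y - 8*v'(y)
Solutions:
 v(y) = C1 + y^2/16


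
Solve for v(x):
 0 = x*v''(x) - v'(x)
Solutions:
 v(x) = C1 + C2*x^2


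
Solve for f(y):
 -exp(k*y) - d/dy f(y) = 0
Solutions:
 f(y) = C1 - exp(k*y)/k


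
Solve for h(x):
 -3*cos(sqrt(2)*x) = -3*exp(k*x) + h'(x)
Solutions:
 h(x) = C1 - 3*sqrt(2)*sin(sqrt(2)*x)/2 + 3*exp(k*x)/k


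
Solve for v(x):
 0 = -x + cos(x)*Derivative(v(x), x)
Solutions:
 v(x) = C1 + Integral(x/cos(x), x)


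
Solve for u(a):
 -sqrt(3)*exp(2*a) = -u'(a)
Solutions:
 u(a) = C1 + sqrt(3)*exp(2*a)/2


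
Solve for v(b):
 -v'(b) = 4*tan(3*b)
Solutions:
 v(b) = C1 + 4*log(cos(3*b))/3


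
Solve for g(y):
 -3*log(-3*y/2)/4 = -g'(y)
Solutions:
 g(y) = C1 + 3*y*log(-y)/4 + 3*y*(-1 - log(2) + log(3))/4


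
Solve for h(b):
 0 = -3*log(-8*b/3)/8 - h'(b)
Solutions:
 h(b) = C1 - 3*b*log(-b)/8 + 3*b*(-3*log(2) + 1 + log(3))/8


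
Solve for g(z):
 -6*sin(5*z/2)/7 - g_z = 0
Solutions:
 g(z) = C1 + 12*cos(5*z/2)/35


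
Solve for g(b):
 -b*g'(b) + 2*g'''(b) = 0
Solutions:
 g(b) = C1 + Integral(C2*airyai(2^(2/3)*b/2) + C3*airybi(2^(2/3)*b/2), b)


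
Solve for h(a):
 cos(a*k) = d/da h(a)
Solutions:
 h(a) = C1 + sin(a*k)/k


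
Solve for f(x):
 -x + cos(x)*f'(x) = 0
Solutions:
 f(x) = C1 + Integral(x/cos(x), x)


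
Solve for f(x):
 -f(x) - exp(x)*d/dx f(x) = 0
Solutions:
 f(x) = C1*exp(exp(-x))


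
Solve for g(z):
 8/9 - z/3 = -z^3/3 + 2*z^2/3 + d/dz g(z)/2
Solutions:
 g(z) = C1 + z^4/6 - 4*z^3/9 - z^2/3 + 16*z/9


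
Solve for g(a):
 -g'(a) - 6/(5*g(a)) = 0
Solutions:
 g(a) = -sqrt(C1 - 60*a)/5
 g(a) = sqrt(C1 - 60*a)/5


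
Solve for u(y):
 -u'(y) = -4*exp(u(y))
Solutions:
 u(y) = log(-1/(C1 + 4*y))


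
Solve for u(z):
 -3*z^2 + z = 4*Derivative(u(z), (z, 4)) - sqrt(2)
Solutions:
 u(z) = C1 + C2*z + C3*z^2 + C4*z^3 - z^6/480 + z^5/480 + sqrt(2)*z^4/96


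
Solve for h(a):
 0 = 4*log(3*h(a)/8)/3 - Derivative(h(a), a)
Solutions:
 3*Integral(1/(-log(_y) - log(3) + 3*log(2)), (_y, h(a)))/4 = C1 - a


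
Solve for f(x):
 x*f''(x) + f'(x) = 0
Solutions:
 f(x) = C1 + C2*log(x)


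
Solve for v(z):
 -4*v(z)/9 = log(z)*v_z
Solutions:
 v(z) = C1*exp(-4*li(z)/9)


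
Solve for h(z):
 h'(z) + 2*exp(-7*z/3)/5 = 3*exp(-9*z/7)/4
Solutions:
 h(z) = C1 + 6*exp(-7*z/3)/35 - 7*exp(-9*z/7)/12


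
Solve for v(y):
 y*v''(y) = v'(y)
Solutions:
 v(y) = C1 + C2*y^2


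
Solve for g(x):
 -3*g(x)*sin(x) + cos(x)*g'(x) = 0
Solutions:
 g(x) = C1/cos(x)^3


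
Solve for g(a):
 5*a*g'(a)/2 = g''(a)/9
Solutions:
 g(a) = C1 + C2*erfi(3*sqrt(5)*a/2)


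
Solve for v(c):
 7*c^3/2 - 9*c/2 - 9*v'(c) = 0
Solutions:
 v(c) = C1 + 7*c^4/72 - c^2/4


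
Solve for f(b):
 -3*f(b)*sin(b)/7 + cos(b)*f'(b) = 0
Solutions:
 f(b) = C1/cos(b)^(3/7)


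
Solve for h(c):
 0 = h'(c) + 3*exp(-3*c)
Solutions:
 h(c) = C1 + exp(-3*c)


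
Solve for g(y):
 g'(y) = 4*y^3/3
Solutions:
 g(y) = C1 + y^4/3


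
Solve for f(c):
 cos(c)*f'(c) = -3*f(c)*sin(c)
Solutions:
 f(c) = C1*cos(c)^3


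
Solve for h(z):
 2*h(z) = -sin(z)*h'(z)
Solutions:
 h(z) = C1*(cos(z) + 1)/(cos(z) - 1)


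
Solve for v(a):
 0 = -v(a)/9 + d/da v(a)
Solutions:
 v(a) = C1*exp(a/9)


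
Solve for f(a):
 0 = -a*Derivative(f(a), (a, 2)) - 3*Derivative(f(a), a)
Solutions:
 f(a) = C1 + C2/a^2


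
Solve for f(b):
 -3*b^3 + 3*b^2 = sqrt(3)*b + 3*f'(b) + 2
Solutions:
 f(b) = C1 - b^4/4 + b^3/3 - sqrt(3)*b^2/6 - 2*b/3


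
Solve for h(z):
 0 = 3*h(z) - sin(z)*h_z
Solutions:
 h(z) = C1*(cos(z) - 1)^(3/2)/(cos(z) + 1)^(3/2)


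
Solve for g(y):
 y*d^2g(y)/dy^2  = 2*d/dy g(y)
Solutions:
 g(y) = C1 + C2*y^3


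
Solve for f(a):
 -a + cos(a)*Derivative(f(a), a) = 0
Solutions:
 f(a) = C1 + Integral(a/cos(a), a)


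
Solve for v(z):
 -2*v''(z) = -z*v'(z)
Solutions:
 v(z) = C1 + C2*erfi(z/2)


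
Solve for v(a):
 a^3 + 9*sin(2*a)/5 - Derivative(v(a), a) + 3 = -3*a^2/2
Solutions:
 v(a) = C1 + a^4/4 + a^3/2 + 3*a - 9*cos(2*a)/10


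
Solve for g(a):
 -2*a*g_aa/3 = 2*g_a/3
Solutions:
 g(a) = C1 + C2*log(a)


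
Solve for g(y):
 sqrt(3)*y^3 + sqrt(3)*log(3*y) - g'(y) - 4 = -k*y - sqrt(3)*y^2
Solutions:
 g(y) = C1 + k*y^2/2 + sqrt(3)*y^4/4 + sqrt(3)*y^3/3 + sqrt(3)*y*log(y) - 4*y - sqrt(3)*y + sqrt(3)*y*log(3)


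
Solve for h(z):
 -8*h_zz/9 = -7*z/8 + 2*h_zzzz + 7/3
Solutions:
 h(z) = C1 + C2*z + C3*sin(2*z/3) + C4*cos(2*z/3) + 21*z^3/128 - 21*z^2/16


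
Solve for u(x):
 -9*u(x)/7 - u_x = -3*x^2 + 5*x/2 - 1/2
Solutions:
 u(x) = C1*exp(-9*x/7) + 7*x^2/3 - 301*x/54 + 1148/243


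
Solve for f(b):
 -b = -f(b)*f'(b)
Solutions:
 f(b) = -sqrt(C1 + b^2)
 f(b) = sqrt(C1 + b^2)


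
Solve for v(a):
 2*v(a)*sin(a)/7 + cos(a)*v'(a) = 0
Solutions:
 v(a) = C1*cos(a)^(2/7)


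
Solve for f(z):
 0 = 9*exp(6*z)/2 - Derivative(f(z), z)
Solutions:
 f(z) = C1 + 3*exp(6*z)/4


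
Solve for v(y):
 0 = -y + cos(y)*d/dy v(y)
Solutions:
 v(y) = C1 + Integral(y/cos(y), y)


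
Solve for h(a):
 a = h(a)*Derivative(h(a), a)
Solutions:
 h(a) = -sqrt(C1 + a^2)
 h(a) = sqrt(C1 + a^2)


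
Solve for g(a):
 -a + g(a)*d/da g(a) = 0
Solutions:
 g(a) = -sqrt(C1 + a^2)
 g(a) = sqrt(C1 + a^2)


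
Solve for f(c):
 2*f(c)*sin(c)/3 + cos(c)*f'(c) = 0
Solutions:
 f(c) = C1*cos(c)^(2/3)


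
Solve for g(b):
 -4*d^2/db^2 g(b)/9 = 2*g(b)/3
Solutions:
 g(b) = C1*sin(sqrt(6)*b/2) + C2*cos(sqrt(6)*b/2)


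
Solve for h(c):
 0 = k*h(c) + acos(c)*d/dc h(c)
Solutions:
 h(c) = C1*exp(-k*Integral(1/acos(c), c))


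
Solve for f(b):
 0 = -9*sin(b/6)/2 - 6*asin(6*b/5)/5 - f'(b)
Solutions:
 f(b) = C1 - 6*b*asin(6*b/5)/5 - sqrt(25 - 36*b^2)/5 + 27*cos(b/6)


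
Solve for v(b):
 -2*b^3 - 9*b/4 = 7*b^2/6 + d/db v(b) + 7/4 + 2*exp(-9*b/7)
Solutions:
 v(b) = C1 - b^4/2 - 7*b^3/18 - 9*b^2/8 - 7*b/4 + 14*exp(-9*b/7)/9


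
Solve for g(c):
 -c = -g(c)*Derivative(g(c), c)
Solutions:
 g(c) = -sqrt(C1 + c^2)
 g(c) = sqrt(C1 + c^2)


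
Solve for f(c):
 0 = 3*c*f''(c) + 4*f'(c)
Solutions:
 f(c) = C1 + C2/c^(1/3)


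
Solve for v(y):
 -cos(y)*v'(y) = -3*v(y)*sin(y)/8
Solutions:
 v(y) = C1/cos(y)^(3/8)


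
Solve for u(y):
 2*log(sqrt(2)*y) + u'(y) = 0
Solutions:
 u(y) = C1 - 2*y*log(y) - y*log(2) + 2*y


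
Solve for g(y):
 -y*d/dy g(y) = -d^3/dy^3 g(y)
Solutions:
 g(y) = C1 + Integral(C2*airyai(y) + C3*airybi(y), y)


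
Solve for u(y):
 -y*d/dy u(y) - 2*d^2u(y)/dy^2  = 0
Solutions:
 u(y) = C1 + C2*erf(y/2)


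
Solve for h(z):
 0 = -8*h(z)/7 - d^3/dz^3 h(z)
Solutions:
 h(z) = C3*exp(-2*7^(2/3)*z/7) + (C1*sin(sqrt(3)*7^(2/3)*z/7) + C2*cos(sqrt(3)*7^(2/3)*z/7))*exp(7^(2/3)*z/7)


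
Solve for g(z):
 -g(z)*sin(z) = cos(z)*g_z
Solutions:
 g(z) = C1*cos(z)


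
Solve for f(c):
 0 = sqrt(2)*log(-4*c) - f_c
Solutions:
 f(c) = C1 + sqrt(2)*c*log(-c) + sqrt(2)*c*(-1 + 2*log(2))


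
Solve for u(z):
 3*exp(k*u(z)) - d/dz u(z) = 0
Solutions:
 u(z) = Piecewise((log(-1/(C1*k + 3*k*z))/k, Ne(k, 0)), (nan, True))
 u(z) = Piecewise((C1 + 3*z, Eq(k, 0)), (nan, True))


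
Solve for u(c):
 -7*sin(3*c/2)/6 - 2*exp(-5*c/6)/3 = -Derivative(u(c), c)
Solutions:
 u(c) = C1 - 7*cos(3*c/2)/9 - 4*exp(-5*c/6)/5


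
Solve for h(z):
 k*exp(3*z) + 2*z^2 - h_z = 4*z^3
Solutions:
 h(z) = C1 + k*exp(3*z)/3 - z^4 + 2*z^3/3


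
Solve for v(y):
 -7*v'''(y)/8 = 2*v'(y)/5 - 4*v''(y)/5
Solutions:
 v(y) = C1 + (C2*sin(4*sqrt(19)*y/35) + C3*cos(4*sqrt(19)*y/35))*exp(16*y/35)


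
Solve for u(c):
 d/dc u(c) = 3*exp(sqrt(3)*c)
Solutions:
 u(c) = C1 + sqrt(3)*exp(sqrt(3)*c)


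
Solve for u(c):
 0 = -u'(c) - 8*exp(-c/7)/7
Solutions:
 u(c) = C1 + 8*exp(-c/7)


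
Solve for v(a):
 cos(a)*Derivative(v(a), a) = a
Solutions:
 v(a) = C1 + Integral(a/cos(a), a)


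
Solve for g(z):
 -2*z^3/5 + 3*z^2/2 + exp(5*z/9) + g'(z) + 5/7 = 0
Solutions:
 g(z) = C1 + z^4/10 - z^3/2 - 5*z/7 - 9*exp(5*z/9)/5


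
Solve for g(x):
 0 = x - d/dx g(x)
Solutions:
 g(x) = C1 + x^2/2


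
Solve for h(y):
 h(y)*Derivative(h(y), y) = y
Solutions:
 h(y) = -sqrt(C1 + y^2)
 h(y) = sqrt(C1 + y^2)


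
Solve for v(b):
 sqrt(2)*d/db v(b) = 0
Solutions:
 v(b) = C1


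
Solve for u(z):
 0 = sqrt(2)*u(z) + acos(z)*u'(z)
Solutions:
 u(z) = C1*exp(-sqrt(2)*Integral(1/acos(z), z))


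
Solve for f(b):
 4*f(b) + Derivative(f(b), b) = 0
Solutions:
 f(b) = C1*exp(-4*b)


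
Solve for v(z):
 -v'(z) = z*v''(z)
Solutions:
 v(z) = C1 + C2*log(z)


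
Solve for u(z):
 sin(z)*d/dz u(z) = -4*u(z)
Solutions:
 u(z) = C1*(cos(z)^2 + 2*cos(z) + 1)/(cos(z)^2 - 2*cos(z) + 1)


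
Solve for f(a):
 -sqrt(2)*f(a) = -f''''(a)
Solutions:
 f(a) = C1*exp(-2^(1/8)*a) + C2*exp(2^(1/8)*a) + C3*sin(2^(1/8)*a) + C4*cos(2^(1/8)*a)


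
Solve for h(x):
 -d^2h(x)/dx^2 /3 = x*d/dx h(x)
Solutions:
 h(x) = C1 + C2*erf(sqrt(6)*x/2)


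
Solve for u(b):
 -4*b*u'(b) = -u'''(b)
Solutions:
 u(b) = C1 + Integral(C2*airyai(2^(2/3)*b) + C3*airybi(2^(2/3)*b), b)


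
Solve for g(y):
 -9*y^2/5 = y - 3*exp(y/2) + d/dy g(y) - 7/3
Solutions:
 g(y) = C1 - 3*y^3/5 - y^2/2 + 7*y/3 + 6*exp(y/2)


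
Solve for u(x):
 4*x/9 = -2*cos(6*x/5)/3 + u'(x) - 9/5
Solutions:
 u(x) = C1 + 2*x^2/9 + 9*x/5 + 5*sin(6*x/5)/9


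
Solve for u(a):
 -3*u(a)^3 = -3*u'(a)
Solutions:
 u(a) = -sqrt(2)*sqrt(-1/(C1 + a))/2
 u(a) = sqrt(2)*sqrt(-1/(C1 + a))/2


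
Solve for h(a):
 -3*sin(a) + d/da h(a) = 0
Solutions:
 h(a) = C1 - 3*cos(a)


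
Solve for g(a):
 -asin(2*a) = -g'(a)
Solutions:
 g(a) = C1 + a*asin(2*a) + sqrt(1 - 4*a^2)/2


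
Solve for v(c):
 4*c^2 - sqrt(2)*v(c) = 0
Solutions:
 v(c) = 2*sqrt(2)*c^2


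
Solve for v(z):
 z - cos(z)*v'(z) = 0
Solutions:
 v(z) = C1 + Integral(z/cos(z), z)


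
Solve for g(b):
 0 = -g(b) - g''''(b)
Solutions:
 g(b) = (C1*sin(sqrt(2)*b/2) + C2*cos(sqrt(2)*b/2))*exp(-sqrt(2)*b/2) + (C3*sin(sqrt(2)*b/2) + C4*cos(sqrt(2)*b/2))*exp(sqrt(2)*b/2)


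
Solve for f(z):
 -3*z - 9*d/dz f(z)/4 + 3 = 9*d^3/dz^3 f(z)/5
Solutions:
 f(z) = C1 + C2*sin(sqrt(5)*z/2) + C3*cos(sqrt(5)*z/2) - 2*z^2/3 + 4*z/3


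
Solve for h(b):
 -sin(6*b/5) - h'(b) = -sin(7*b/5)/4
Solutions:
 h(b) = C1 + 5*cos(6*b/5)/6 - 5*cos(7*b/5)/28


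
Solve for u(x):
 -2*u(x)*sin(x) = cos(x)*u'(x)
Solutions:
 u(x) = C1*cos(x)^2


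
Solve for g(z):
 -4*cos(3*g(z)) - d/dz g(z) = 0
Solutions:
 g(z) = -asin((C1 + exp(24*z))/(C1 - exp(24*z)))/3 + pi/3
 g(z) = asin((C1 + exp(24*z))/(C1 - exp(24*z)))/3


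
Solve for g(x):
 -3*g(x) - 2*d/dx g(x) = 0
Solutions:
 g(x) = C1*exp(-3*x/2)


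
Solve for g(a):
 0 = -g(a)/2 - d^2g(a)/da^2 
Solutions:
 g(a) = C1*sin(sqrt(2)*a/2) + C2*cos(sqrt(2)*a/2)


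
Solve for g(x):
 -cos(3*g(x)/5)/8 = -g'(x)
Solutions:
 -x/8 - 5*log(sin(3*g(x)/5) - 1)/6 + 5*log(sin(3*g(x)/5) + 1)/6 = C1


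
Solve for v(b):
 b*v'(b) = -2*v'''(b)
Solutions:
 v(b) = C1 + Integral(C2*airyai(-2^(2/3)*b/2) + C3*airybi(-2^(2/3)*b/2), b)


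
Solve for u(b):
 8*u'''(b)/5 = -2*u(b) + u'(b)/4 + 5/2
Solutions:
 u(b) = C1*exp(30^(1/3)*b*(30^(1/3)/(sqrt(82914) + 288)^(1/3) + (sqrt(82914) + 288)^(1/3))/48)*sin(10^(1/3)*3^(1/6)*b*(-3^(2/3)*(sqrt(82914) + 288)^(1/3) + 3*10^(1/3)/(sqrt(82914) + 288)^(1/3))/48) + C2*exp(30^(1/3)*b*(30^(1/3)/(sqrt(82914) + 288)^(1/3) + (sqrt(82914) + 288)^(1/3))/48)*cos(10^(1/3)*3^(1/6)*b*(-3^(2/3)*(sqrt(82914) + 288)^(1/3) + 3*10^(1/3)/(sqrt(82914) + 288)^(1/3))/48) + C3*exp(-30^(1/3)*b*(30^(1/3)/(sqrt(82914) + 288)^(1/3) + (sqrt(82914) + 288)^(1/3))/24) + 5/4


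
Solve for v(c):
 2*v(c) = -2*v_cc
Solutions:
 v(c) = C1*sin(c) + C2*cos(c)


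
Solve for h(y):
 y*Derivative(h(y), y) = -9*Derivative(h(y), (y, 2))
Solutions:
 h(y) = C1 + C2*erf(sqrt(2)*y/6)


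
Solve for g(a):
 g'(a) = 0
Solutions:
 g(a) = C1


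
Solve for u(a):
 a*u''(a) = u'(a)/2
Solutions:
 u(a) = C1 + C2*a^(3/2)


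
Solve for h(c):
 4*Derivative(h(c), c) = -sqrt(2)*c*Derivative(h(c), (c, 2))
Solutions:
 h(c) = C1 + C2*c^(1 - 2*sqrt(2))


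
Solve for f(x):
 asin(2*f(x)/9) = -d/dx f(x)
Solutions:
 Integral(1/asin(2*_y/9), (_y, f(x))) = C1 - x


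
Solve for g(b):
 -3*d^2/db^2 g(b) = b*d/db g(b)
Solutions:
 g(b) = C1 + C2*erf(sqrt(6)*b/6)


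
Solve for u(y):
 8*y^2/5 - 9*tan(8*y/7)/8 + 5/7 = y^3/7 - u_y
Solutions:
 u(y) = C1 + y^4/28 - 8*y^3/15 - 5*y/7 - 63*log(cos(8*y/7))/64


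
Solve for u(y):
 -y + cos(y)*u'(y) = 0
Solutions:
 u(y) = C1 + Integral(y/cos(y), y)


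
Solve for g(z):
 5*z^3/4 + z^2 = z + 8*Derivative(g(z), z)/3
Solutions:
 g(z) = C1 + 15*z^4/128 + z^3/8 - 3*z^2/16


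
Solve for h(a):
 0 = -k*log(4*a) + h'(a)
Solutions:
 h(a) = C1 + a*k*log(a) - a*k + a*k*log(4)


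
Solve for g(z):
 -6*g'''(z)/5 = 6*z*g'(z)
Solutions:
 g(z) = C1 + Integral(C2*airyai(-5^(1/3)*z) + C3*airybi(-5^(1/3)*z), z)


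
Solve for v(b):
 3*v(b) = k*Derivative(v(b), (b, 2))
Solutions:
 v(b) = C1*exp(-sqrt(3)*b*sqrt(1/k)) + C2*exp(sqrt(3)*b*sqrt(1/k))


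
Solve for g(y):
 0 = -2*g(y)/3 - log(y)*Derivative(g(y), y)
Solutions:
 g(y) = C1*exp(-2*li(y)/3)


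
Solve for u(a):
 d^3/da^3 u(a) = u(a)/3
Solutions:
 u(a) = C3*exp(3^(2/3)*a/3) + (C1*sin(3^(1/6)*a/2) + C2*cos(3^(1/6)*a/2))*exp(-3^(2/3)*a/6)


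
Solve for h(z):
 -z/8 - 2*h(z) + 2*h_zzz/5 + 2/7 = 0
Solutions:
 h(z) = C3*exp(5^(1/3)*z) - z/16 + (C1*sin(sqrt(3)*5^(1/3)*z/2) + C2*cos(sqrt(3)*5^(1/3)*z/2))*exp(-5^(1/3)*z/2) + 1/7


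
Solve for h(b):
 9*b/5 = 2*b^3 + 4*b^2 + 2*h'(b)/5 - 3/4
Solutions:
 h(b) = C1 - 5*b^4/4 - 10*b^3/3 + 9*b^2/4 + 15*b/8


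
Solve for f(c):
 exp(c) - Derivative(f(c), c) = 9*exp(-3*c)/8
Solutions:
 f(c) = C1 + exp(c) + 3*exp(-3*c)/8


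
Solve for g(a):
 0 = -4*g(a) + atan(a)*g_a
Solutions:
 g(a) = C1*exp(4*Integral(1/atan(a), a))


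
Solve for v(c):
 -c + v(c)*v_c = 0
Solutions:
 v(c) = -sqrt(C1 + c^2)
 v(c) = sqrt(C1 + c^2)


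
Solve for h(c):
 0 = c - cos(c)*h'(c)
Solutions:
 h(c) = C1 + Integral(c/cos(c), c)


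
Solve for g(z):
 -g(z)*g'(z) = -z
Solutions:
 g(z) = -sqrt(C1 + z^2)
 g(z) = sqrt(C1 + z^2)


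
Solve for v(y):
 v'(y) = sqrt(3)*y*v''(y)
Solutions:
 v(y) = C1 + C2*y^(sqrt(3)/3 + 1)


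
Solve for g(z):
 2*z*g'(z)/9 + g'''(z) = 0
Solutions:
 g(z) = C1 + Integral(C2*airyai(-6^(1/3)*z/3) + C3*airybi(-6^(1/3)*z/3), z)


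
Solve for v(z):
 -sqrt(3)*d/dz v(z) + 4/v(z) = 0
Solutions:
 v(z) = -sqrt(C1 + 24*sqrt(3)*z)/3
 v(z) = sqrt(C1 + 24*sqrt(3)*z)/3


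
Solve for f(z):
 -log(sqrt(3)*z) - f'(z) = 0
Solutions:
 f(z) = C1 - z*log(z) - z*log(3)/2 + z


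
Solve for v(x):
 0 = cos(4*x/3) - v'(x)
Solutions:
 v(x) = C1 + 3*sin(4*x/3)/4


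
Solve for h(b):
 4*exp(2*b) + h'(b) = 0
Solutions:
 h(b) = C1 - 2*exp(2*b)


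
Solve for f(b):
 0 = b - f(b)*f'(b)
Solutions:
 f(b) = -sqrt(C1 + b^2)
 f(b) = sqrt(C1 + b^2)


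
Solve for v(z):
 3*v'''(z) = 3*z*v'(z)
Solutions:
 v(z) = C1 + Integral(C2*airyai(z) + C3*airybi(z), z)


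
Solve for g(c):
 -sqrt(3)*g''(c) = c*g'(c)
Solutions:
 g(c) = C1 + C2*erf(sqrt(2)*3^(3/4)*c/6)


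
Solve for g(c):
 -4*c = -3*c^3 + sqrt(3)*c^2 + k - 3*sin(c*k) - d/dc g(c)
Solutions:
 g(c) = C1 - 3*c^4/4 + sqrt(3)*c^3/3 + 2*c^2 + c*k + 3*cos(c*k)/k


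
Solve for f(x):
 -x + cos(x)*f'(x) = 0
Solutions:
 f(x) = C1 + Integral(x/cos(x), x)


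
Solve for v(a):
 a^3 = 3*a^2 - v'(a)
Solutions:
 v(a) = C1 - a^4/4 + a^3


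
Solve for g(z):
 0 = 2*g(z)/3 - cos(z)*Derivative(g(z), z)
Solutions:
 g(z) = C1*(sin(z) + 1)^(1/3)/(sin(z) - 1)^(1/3)


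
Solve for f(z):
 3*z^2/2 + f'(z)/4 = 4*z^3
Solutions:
 f(z) = C1 + 4*z^4 - 2*z^3


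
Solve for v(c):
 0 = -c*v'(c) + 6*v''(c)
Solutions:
 v(c) = C1 + C2*erfi(sqrt(3)*c/6)


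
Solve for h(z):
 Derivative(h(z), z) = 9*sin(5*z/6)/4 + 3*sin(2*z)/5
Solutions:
 h(z) = C1 - 27*cos(5*z/6)/10 - 3*cos(2*z)/10


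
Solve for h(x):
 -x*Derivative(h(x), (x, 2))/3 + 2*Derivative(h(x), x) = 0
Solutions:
 h(x) = C1 + C2*x^7


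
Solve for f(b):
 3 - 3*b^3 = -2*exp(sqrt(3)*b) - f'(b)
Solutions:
 f(b) = C1 + 3*b^4/4 - 3*b - 2*sqrt(3)*exp(sqrt(3)*b)/3


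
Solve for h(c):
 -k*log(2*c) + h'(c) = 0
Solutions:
 h(c) = C1 + c*k*log(c) - c*k + c*k*log(2)


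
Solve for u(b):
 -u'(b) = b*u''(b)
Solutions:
 u(b) = C1 + C2*log(b)


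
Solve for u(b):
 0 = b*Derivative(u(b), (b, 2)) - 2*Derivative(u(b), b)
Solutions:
 u(b) = C1 + C2*b^3


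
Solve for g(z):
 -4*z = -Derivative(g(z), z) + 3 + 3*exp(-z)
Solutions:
 g(z) = C1 + 2*z^2 + 3*z - 3*exp(-z)


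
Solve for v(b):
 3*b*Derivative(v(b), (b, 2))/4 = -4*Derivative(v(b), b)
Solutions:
 v(b) = C1 + C2/b^(13/3)
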